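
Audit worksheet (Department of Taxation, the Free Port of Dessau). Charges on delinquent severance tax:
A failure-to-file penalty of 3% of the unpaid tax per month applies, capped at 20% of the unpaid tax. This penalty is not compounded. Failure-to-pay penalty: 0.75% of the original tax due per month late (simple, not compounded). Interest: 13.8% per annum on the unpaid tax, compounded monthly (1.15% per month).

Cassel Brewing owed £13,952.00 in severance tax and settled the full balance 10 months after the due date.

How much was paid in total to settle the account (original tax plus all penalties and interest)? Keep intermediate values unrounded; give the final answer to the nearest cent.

£19,478.91

Failure-to-file: 10 × 3% × £13,952.00 = £4,185.60, capped at 20% × £13,952.00 = £2,790.40
Failure-to-pay penalty: 10 × 0.75% × £13,952.00 = £1,046.40
Interest: £13,952.00 × ((1 + 0.0115)^10 − 1) = £13,952.00 × 0.1211375… = £1,690.1101…
Total = £13,952.00 + £3,836.8000 + £1,690.1101… = £19,478.91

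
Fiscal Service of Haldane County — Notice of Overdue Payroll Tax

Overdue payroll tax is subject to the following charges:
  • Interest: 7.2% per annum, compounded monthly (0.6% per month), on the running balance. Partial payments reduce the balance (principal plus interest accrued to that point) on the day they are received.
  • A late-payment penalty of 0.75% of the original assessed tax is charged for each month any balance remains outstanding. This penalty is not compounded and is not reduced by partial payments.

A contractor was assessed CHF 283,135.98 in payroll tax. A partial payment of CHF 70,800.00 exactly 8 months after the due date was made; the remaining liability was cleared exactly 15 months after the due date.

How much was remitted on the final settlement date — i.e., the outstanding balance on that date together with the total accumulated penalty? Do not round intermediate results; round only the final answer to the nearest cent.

Balance at month 8: CHF 283,135.9800 × (1 + 0.006)^8 = CHF 297,015.3587…
After CHF 70,800.00 payment: CHF 297,015.3587… − CHF 70,800.00 = CHF 226,215.3587…
Balance at month 15: CHF 226,215.3587… × (1 + 0.006)^7 = CHF 235,889.1431…
Penalty: 15 × 0.75% × CHF 283,135.98 = CHF 31,852.80…
Final settlement = outstanding balance + penalty = CHF 235,889.1431… + CHF 31,852.80… = CHF 267,741.94

CHF 267,741.94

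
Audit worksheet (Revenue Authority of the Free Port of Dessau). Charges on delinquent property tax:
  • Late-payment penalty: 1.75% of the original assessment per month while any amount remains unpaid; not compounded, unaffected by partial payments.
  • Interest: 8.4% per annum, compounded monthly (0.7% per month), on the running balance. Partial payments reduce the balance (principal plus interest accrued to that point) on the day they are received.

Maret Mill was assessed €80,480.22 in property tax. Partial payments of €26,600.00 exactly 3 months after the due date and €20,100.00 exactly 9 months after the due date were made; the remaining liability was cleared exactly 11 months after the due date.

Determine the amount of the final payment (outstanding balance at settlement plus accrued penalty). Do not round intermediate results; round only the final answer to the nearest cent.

€53,882.16

Balance at month 3: €80,480.2200 × (1 + 0.007)^3 = €82,182.1628…
After €26,600.00 payment: €82,182.1628… − €26,600.00 = €55,582.1628…
Balance at month 9: €55,582.1628… × (1 + 0.007)^6 = €57,957.8498…
After €20,100.00 payment: €57,957.8498… − €20,100.00 = €37,857.8498…
Balance at month 11: €37,857.8498… × (1 + 0.007)^2 = €38,389.7148…
Penalty: 11 × 1.75% × €80,480.22 = €15,492.44…
Final settlement = outstanding balance + penalty = €38,389.7148… + €15,492.44… = €53,882.16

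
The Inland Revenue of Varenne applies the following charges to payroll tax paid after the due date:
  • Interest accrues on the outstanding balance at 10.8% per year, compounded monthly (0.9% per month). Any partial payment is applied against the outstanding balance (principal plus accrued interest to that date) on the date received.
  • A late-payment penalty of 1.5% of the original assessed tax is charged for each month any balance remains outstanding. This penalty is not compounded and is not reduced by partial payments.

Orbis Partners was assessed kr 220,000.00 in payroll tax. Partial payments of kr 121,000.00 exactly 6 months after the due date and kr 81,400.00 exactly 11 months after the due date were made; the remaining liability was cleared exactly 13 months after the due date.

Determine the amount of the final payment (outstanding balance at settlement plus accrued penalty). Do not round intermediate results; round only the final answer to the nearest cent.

kr 78,373.15

Balance at month 6: kr 220,000.0000 × (1 + 0.009)^6 = kr 232,150.5293…
After kr 121,000.00 payment: kr 232,150.5293… − kr 121,000.00 = kr 111,150.5293…
Balance at month 11: kr 111,150.5293… × (1 + 0.009)^5 = kr 116,243.1490…
After kr 81,400.00 payment: kr 116,243.1490… − kr 81,400.00 = kr 34,843.1490…
Balance at month 13: kr 34,843.1490… × (1 + 0.009)^2 = kr 35,473.1480…
Penalty: 13 × 1.5% × kr 220,000.00 = kr 42,900.00
Final settlement = outstanding balance + penalty = kr 35,473.1480… + kr 42,900.00 = kr 78,373.15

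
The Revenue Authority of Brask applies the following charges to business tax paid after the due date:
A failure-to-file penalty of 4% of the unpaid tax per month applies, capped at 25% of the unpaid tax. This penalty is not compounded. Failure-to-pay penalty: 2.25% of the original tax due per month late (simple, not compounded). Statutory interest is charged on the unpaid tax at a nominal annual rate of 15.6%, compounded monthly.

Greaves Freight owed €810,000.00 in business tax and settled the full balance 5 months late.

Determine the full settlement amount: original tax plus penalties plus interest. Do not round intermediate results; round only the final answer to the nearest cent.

Failure-to-file: 5 × 4% × €810,000.00 = €162,000.00 (under the 25% cap)
Failure-to-pay penalty = 2.25% × €810,000.00 × 5 mo = €91,125.00
Interest (15.6%/yr ÷ 12 = 1.3%/month): €810,000.00 × ((1 + 0.013)^5 − 1) = €54,036.8117…
Total = €810,000.00 + €253,125.0000 + €54,036.8117… = €1,117,161.81

€1,117,161.81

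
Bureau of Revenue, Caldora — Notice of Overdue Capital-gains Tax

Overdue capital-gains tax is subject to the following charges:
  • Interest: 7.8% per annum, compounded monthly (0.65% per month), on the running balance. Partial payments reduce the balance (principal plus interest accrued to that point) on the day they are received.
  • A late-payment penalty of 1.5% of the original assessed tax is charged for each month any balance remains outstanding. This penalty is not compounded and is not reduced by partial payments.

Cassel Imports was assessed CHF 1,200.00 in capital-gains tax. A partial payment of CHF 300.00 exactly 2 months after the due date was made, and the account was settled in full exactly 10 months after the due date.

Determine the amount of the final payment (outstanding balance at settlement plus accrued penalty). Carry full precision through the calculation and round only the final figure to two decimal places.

CHF 1,144.36

Balance at month 2: CHF 1,200.0000 × (1 + 0.0065)^2 = CHF 1,215.6507
After CHF 300.00 payment: CHF 1,215.6507 − CHF 300.00 = CHF 915.6507
Balance at month 10: CHF 915.6507 × (1 + 0.0065)^8 = CHF 964.3619…
Penalty: 10 × 1.5% × CHF 1,200.00 = CHF 180.00
Final settlement = outstanding balance + penalty = CHF 964.3619… + CHF 180.00 = CHF 1,144.36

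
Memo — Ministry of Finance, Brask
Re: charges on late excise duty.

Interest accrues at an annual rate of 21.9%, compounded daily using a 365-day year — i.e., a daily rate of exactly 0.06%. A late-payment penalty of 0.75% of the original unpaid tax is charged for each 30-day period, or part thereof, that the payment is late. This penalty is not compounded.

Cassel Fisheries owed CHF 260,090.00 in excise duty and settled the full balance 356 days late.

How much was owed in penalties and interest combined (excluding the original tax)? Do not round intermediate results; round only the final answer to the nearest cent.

Penalty periods: ⌈356/30⌉ = 12; penalty = 12 × 0.75% × CHF 260,090.00 = CHF 23,408.10
Interest: CHF 260,090.00 × ((1 + 0.0006)^356 − 1) = CHF 260,090.00 × 0.23804800… = CHF 61,913.9043…
Penalties + interest = CHF 23,408.1000 + CHF 61,913.9043… = CHF 85,322.00

CHF 85,322.00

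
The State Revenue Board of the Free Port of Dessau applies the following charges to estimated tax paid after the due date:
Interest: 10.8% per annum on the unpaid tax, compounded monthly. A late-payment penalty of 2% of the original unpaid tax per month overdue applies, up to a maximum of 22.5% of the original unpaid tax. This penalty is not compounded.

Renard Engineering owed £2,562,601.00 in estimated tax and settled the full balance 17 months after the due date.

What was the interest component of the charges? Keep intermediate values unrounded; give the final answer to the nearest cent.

Interest (10.8%/yr ÷ 12 = 0.9%/month): £2,562,601.00 × ((1 + 0.009)^17 − 1) = £421,618.8671…

£421,618.87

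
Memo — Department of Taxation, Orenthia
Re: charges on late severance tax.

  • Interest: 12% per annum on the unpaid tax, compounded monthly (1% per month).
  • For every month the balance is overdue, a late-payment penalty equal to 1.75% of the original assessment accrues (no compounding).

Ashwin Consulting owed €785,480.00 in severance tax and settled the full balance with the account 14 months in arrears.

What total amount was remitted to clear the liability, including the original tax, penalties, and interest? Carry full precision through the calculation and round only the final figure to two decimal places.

Late-payment penalty: 14 × 1.75% × €785,480.00 = €192,442.60
Interest: €785,480.00 × ((1 + 0.01)^14 − 1) = €785,480.00 × 0.1494742… = €117,409.0050…
Total = €785,480.00 + €192,442.6000 + €117,409.0050… = €1,095,331.61

€1,095,331.61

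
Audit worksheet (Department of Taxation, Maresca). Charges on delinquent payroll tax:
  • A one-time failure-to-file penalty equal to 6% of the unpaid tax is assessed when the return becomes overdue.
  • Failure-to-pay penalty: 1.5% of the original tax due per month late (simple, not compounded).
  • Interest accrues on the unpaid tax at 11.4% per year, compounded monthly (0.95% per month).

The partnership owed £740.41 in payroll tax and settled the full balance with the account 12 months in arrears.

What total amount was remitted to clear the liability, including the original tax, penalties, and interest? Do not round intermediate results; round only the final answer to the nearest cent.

£1,007.07

Failure-to-file penalty: 6% × £740.41 = £44.42…
Failure-to-pay penalty = 1.5% × £740.41 × 12 mo = £133.27…
Interest: £740.41 × ((1 + 0.0095)^12 − 1) = £740.41 × 0.1201492… = £88.9597…
Total = £740.41 + £177.6984 + £88.9597… = £1,007.07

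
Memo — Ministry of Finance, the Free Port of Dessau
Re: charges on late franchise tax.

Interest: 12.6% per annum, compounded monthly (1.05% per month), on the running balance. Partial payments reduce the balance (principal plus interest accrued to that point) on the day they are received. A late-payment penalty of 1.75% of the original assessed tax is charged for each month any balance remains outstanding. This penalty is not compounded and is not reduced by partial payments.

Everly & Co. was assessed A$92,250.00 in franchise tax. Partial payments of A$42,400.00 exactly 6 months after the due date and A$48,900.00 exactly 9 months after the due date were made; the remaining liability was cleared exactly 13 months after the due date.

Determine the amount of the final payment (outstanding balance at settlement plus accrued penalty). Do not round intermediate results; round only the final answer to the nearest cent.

A$30,050.99

Balance at month 6: A$92,250.0000 × (1 + 0.0105)^6 = A$98,216.4611…
After A$42,400.00 payment: A$98,216.4611… − A$42,400.00 = A$55,816.4611…
Balance at month 9: A$55,816.4611… × (1 + 0.0105)^3 = A$57,593.2056…
After A$48,900.00 payment: A$57,593.2056… − A$48,900.00 = A$8,693.2056…
Balance at month 13: A$8,693.2056… × (1 + 0.0105)^4 = A$9,064.1111…
Penalty: 13 × 1.75% × A$92,250.00 = A$20,986.88…
Final settlement = outstanding balance + penalty = A$9,064.1111… + A$20,986.88… = A$30,050.99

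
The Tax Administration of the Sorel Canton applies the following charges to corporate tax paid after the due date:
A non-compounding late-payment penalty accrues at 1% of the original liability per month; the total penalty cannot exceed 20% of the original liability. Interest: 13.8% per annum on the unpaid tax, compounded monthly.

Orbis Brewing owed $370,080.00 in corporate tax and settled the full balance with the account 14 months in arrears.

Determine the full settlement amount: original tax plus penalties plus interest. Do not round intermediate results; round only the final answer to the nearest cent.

$486,139.41

Penalty: 14 × 1% × $370,080.00 = $51,811.20 (below the 20% cap of $74,016.00)
Interest (13.8%/yr ÷ 12 = 1.15%/month): $370,080.00 × ((1 + 0.0115)^14 − 1) = $64,248.2068…
Total = $370,080.00 + $51,811.2000 + $64,248.2068… = $486,139.41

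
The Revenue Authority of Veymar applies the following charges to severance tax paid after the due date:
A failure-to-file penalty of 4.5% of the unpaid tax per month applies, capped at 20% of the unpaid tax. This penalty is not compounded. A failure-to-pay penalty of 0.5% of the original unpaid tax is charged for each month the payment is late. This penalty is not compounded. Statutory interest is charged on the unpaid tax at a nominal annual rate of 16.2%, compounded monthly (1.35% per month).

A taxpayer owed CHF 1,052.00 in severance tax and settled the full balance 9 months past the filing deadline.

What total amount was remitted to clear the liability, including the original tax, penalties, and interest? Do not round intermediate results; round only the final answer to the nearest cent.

Failure-to-file: 9 × 4.5% × CHF 1,052.00 = CHF 426.06, capped at 20% × CHF 1,052.00 = CHF 210.40
Failure-to-pay penalty = 0.5% × CHF 1,052.00 × 9 mo = CHF 47.34
Interest: CHF 1,052.00 × ((1 + 0.0135)^9 − 1) = CHF 1,052.00 × 0.1282719… = CHF 134.9421…
Total = CHF 1,052.00 + CHF 257.7400 + CHF 134.9421… = CHF 1,444.68

CHF 1,444.68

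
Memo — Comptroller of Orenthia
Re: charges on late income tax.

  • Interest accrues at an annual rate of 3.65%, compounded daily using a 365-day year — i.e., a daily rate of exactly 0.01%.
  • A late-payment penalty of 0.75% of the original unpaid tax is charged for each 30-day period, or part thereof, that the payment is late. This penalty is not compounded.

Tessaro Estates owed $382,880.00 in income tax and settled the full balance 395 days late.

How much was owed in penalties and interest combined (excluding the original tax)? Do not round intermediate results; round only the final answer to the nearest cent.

$55,628.04

Penalty periods: ⌈395/30⌉ = 14; penalty = 14 × 0.75% × $382,880.00 = $40,202.40
Interest: $382,880.00 × ((1 + 0.0001)^395 − 1) = $382,880.00 × 0.04028844… = $15,425.6396…
Penalties + interest = $40,202.4000 + $15,425.6396… = $55,628.04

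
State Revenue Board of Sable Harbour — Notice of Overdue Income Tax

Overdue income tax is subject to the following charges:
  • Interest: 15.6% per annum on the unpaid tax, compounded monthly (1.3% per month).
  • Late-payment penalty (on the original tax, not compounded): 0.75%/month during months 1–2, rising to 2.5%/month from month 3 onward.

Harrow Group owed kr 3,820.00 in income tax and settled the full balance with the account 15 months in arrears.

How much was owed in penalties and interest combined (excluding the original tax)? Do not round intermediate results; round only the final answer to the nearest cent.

Penalty, months 1–2: 2 × 0.75% × kr 3,820.00 = kr 57.30
Penalty, months 3–15: 13 × 2.5% × kr 3,820.00 = kr 1,241.50
Interest: kr 3,820.00 × ((1 + 0.013)^15 − 1) = kr 3,820.00 × 0.2137848… = kr 816.6578…
Penalties + interest = kr 1,298.8000 + kr 816.6578… = kr 2,115.46

kr 2,115.46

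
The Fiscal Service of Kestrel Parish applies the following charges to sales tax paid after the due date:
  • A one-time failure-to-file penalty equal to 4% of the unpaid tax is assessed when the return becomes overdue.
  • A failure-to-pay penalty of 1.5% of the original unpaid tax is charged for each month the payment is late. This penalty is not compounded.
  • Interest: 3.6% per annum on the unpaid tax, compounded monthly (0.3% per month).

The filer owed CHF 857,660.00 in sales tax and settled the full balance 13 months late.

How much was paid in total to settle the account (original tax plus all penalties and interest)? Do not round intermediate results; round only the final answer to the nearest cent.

Failure-to-file penalty: 4% × CHF 857,660.00 = CHF 34,306.40
Failure-to-pay penalty: 13 × 1.5% × CHF 857,660.00 = CHF 167,243.70
Interest: CHF 857,660.00 × ((1 + 0.003)^13 − 1) = CHF 857,660.00 × 0.0397098… = CHF 34,057.4901…
Total = CHF 857,660.00 + CHF 201,550.1000 + CHF 34,057.4901… = CHF 1,093,267.59

CHF 1,093,267.59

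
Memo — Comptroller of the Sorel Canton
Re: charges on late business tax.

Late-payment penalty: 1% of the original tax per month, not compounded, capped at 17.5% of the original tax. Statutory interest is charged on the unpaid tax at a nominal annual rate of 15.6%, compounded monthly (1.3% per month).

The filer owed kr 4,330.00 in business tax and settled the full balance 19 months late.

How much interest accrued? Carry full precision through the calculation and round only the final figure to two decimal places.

kr 1,204.36

Interest: kr 4,330.00 × ((1 + 0.013)^19 − 1) = kr 4,330.00 × 0.2781430… = kr 1,204.3594…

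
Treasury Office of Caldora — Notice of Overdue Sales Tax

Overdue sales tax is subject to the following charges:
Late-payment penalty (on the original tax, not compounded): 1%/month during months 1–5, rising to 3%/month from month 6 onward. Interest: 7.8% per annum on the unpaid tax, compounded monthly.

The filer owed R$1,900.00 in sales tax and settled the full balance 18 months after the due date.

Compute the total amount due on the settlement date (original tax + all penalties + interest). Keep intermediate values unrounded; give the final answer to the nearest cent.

R$2,971.02

Penalty, months 1–5: 5 × 1% × R$1,900.00 = R$95.00
Penalty, months 6–18: 13 × 3% × R$1,900.00 = R$741.00
Interest (7.8%/yr ÷ 12 = 0.65%/month): R$1,900.00 × ((1 + 0.0065)^18 − 1) = R$235.0184…
Total = R$1,900.00 + R$836.0000 + R$235.0184… = R$2,971.02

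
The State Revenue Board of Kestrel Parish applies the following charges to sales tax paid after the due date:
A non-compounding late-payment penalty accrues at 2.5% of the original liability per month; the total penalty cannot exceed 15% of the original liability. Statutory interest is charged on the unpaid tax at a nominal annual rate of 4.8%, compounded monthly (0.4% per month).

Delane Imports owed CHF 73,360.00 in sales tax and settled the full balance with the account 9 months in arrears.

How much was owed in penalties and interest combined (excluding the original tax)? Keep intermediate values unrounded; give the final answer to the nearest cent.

Penalty (uncapped): 9 × 2.5% × CHF 73,360.00 = CHF 16,506.00; cap = 15% × CHF 73,360.00 = CHF 11,004.00 → penalty = CHF 11,004.00
Interest: CHF 73,360.00 × ((1 + 0.004)^9 − 1) = CHF 73,360.00 × 0.0365814… = CHF 2,683.6121…
Penalties + interest = CHF 11,004.0000 + CHF 2,683.6121… = CHF 13,687.61

CHF 13,687.61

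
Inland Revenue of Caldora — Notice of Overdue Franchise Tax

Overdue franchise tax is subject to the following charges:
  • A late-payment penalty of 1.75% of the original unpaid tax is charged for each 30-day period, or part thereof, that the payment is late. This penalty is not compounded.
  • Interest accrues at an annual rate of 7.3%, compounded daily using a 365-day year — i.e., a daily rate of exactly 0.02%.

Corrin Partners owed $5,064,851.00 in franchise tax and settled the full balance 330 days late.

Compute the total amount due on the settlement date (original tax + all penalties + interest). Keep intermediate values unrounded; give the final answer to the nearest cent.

$6,385,357.27

Penalty periods: ⌈330/30⌉ = 11; penalty = 11 × 1.75% × $5,064,851.00 = $974,983.82…
Interest: $5,064,851.00 × ((1 + 0.0002)^330 − 1) = $5,064,851.00 × 0.06821967… = $345,522.4528…
Total = $5,064,851.00 + $974,983.8175 + $345,522.4528… = $6,385,357.27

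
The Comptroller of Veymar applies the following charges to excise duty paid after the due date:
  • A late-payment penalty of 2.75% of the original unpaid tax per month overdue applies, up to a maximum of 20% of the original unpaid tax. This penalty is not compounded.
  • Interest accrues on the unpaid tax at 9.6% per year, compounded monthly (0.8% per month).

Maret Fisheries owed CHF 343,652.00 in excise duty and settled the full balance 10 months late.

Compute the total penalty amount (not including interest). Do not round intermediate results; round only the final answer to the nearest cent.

CHF 68,730.40

Penalty (uncapped): 10 × 2.75% × CHF 343,652.00 = CHF 94,504.30; cap = 20% × CHF 343,652.00 = CHF 68,730.40 → penalty = CHF 68,730.40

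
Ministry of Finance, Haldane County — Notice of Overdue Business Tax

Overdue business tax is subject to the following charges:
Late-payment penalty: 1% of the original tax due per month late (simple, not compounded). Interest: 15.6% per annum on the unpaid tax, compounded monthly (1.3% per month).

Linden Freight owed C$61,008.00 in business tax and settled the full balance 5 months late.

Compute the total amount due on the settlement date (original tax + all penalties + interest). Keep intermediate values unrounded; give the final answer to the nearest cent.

Late-payment penalty: 5 × 1% × C$61,008.00 = C$3,050.40
Interest: C$61,008.00 × ((1 + 0.013)^5 − 1) = C$61,008.00 × 0.0667121… = C$4,069.9726…
Total = C$61,008.00 + C$3,050.4000 + C$4,069.9726… = C$68,128.37

C$68,128.37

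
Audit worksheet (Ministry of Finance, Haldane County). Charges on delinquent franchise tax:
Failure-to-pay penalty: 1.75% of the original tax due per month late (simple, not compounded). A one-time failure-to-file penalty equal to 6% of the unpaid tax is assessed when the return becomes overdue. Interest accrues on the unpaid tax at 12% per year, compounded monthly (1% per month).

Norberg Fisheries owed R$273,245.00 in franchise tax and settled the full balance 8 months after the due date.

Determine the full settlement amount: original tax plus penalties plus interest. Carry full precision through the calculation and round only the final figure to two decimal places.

Failure-to-file penalty: 6% × R$273,245.00 = R$16,394.70
Failure-to-pay penalty: 8 × 1.75% × R$273,245.00 = R$38,254.30
Interest: R$273,245.00 × ((1 + 0.01)^8 − 1) = R$273,245.00 × 0.0828567… = R$22,640.1805…
Total = R$273,245.00 + R$54,649.0000 + R$22,640.1805… = R$350,534.18

R$350,534.18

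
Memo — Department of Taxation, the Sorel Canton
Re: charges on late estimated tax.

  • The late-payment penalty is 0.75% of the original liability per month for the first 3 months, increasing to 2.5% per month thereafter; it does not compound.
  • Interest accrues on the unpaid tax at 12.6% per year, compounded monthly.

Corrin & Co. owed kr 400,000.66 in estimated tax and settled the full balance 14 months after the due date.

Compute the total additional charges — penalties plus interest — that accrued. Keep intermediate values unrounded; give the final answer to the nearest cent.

kr 181,986.92

Penalty, months 1–3: 3 × 0.75% × kr 400,000.66 = kr 9,000.01…
Penalty, months 4–14: 11 × 2.5% × kr 400,000.66 = kr 110,000.18…
Interest (12.6%/yr ÷ 12 = 1.05%/month): kr 400,000.66 × ((1 + 0.0105)^14 − 1) = kr 62,986.7248…
Penalties + interest = kr 119,000.1964… + kr 62,986.7248… = kr 181,986.92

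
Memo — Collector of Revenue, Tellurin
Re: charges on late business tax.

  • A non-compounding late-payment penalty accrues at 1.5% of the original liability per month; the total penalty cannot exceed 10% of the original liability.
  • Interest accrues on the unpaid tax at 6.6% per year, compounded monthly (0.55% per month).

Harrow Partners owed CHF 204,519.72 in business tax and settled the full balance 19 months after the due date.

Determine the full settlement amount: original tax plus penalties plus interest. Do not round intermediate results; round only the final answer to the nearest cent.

CHF 247,435.64

Penalty (uncapped): 19 × 1.5% × CHF 204,519.72 = CHF 58,288.12…; cap = 10% × CHF 204,519.72 = CHF 20,451.97… → penalty = CHF 20,451.97…
Interest: CHF 204,519.72 × ((1 + 0.0055)^19 − 1) = CHF 204,519.72 × 0.1098376… = CHF 22,463.9498…
Total = CHF 204,519.72 + CHF 20,451.9720 + CHF 22,463.9498… = CHF 247,435.64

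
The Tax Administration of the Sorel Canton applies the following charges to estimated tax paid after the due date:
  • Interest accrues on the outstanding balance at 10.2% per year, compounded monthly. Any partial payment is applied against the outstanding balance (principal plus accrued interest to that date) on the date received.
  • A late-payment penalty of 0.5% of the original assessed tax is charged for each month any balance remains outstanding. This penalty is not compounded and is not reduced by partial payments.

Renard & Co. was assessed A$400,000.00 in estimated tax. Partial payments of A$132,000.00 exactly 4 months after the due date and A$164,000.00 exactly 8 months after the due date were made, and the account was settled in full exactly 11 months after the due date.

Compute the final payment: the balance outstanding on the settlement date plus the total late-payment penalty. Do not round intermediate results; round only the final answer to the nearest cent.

A$152,755.94

Monthly rate = 10.2% ÷ 12 = 0.85%
Balance at month 4: A$400,000.0000 × (1 + 0.0085)^4 = A$413,774.3847…
After A$132,000.00 payment: A$413,774.3847… − A$132,000.00 = A$281,774.3847…
Balance at month 8: A$281,774.3847… × (1 + 0.0085)^4 = A$291,477.5566…
After A$164,000.00 payment: A$291,477.5566… − A$164,000.00 = A$127,477.5566…
Balance at month 11: A$127,477.5566… × (1 + 0.0085)^3 = A$130,755.9434…
Penalty: 11 × 0.5% × A$400,000.00 = A$22,000.00
Final settlement = outstanding balance + penalty = A$130,755.9434… + A$22,000.00 = A$152,755.94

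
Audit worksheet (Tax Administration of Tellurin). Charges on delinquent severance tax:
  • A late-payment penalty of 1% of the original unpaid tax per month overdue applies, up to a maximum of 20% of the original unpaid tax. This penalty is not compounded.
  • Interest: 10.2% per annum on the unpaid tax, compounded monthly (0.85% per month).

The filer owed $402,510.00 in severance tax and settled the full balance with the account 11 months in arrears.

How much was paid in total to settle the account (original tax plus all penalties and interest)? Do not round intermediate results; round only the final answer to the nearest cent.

Penalty: 11 × 1% × $402,510.00 = $44,276.10 (below the 20% cap of $80,502.00)
Interest: $402,510.00 × ((1 + 0.0085)^11 − 1) = $402,510.00 × 0.0975768… = $39,275.6474…
Total = $402,510.00 + $44,276.1000 + $39,275.6474… = $486,061.75

$486,061.75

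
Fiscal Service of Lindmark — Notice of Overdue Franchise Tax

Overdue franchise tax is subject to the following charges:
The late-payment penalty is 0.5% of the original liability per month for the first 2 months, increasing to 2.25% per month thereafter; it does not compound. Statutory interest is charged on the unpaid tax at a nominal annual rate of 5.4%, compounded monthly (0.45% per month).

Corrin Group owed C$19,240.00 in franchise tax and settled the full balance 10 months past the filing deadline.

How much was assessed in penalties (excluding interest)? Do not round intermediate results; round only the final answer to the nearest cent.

Penalty, months 1–2: 2 × 0.5% × C$19,240.00 = C$192.40
Penalty, months 3–10: 8 × 2.25% × C$19,240.00 = C$3,463.20
Total penalty = C$192.40 + C$3,463.20 = C$3,655.60

C$3,655.60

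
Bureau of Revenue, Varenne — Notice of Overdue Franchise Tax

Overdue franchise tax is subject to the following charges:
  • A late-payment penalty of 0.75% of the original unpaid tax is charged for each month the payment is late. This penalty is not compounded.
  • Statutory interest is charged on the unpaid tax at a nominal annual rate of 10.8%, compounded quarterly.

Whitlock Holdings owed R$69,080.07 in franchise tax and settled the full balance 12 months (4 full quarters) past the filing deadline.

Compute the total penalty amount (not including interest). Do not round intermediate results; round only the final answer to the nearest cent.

R$6,217.21

Late-payment penalty: 12 × 0.75% × R$69,080.07 = R$6,217.21…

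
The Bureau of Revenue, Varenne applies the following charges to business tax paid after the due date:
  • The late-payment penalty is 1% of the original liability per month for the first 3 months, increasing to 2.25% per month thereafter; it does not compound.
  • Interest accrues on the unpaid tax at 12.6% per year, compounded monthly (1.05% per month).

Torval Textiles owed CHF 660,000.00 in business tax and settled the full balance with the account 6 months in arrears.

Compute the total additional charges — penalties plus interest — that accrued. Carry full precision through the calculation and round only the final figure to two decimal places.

Penalty, months 1–3: 3 × 1% × CHF 660,000.00 = CHF 19,800.00
Penalty, months 4–6: 3 × 2.25% × CHF 660,000.00 = CHF 44,550.00
Interest: CHF 660,000.00 × ((1 + 0.0105)^6 − 1) = CHF 660,000.00 × 0.0646771… = CHF 42,686.8765…
Penalties + interest = CHF 64,350.0000 + CHF 42,686.8765… = CHF 107,036.88

CHF 107,036.88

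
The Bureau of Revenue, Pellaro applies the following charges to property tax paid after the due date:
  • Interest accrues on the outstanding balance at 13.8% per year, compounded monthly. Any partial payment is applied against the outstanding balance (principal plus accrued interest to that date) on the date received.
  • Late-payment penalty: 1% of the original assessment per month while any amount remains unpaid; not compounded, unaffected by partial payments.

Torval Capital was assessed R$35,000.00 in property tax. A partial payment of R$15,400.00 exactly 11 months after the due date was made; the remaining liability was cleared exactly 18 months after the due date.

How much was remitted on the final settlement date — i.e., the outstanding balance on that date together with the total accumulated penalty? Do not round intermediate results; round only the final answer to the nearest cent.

R$32,615.27

Monthly rate = 13.8% ÷ 12 = 1.15%
Balance at month 11: R$35,000.0000 × (1 + 0.0115)^11 = R$39,691.0696…
After R$15,400.00 payment: R$39,691.0696… − R$15,400.00 = R$24,291.0696…
Balance at month 18: R$24,291.0696… × (1 + 0.0115)^7 = R$26,315.2711…
Penalty: 18 × 1% × R$35,000.00 = R$6,300.00
Final settlement = outstanding balance + penalty = R$26,315.2711… + R$6,300.00 = R$32,615.27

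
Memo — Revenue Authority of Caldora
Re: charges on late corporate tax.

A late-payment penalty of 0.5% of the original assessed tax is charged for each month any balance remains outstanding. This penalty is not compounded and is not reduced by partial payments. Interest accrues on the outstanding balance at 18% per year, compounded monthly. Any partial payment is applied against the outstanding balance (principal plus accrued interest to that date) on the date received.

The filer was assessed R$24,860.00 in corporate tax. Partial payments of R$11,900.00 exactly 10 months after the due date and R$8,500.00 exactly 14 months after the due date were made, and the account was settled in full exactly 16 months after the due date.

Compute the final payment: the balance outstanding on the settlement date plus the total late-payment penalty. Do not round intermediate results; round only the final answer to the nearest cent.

Monthly rate = 18% ÷ 12 = 1.5%
Balance at month 10: R$24,860.0000 × (1 + 0.015)^10 = R$28,851.0449…
After R$11,900.00 payment: R$28,851.0449… − R$11,900.00 = R$16,951.0449…
Balance at month 14: R$16,951.0449… × (1 + 0.015)^4 = R$17,991.2212…
After R$8,500.00 payment: R$17,991.2212… − R$8,500.00 = R$9,491.2212…
Balance at month 16: R$9,491.2212… × (1 + 0.015)^2 = R$9,778.0934…
Penalty: 16 × 0.5% × R$24,860.00 = R$1,988.80
Final settlement = outstanding balance + penalty = R$9,778.0934… + R$1,988.80 = R$11,766.89

R$11,766.89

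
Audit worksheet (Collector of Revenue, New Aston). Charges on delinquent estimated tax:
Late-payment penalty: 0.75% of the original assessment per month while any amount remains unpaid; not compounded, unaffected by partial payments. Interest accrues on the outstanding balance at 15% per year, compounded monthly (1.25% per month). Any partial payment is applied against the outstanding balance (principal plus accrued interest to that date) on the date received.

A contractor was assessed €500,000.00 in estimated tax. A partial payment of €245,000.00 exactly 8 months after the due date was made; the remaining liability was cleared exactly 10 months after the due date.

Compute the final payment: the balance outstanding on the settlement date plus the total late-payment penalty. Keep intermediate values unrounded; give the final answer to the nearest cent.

€352,472.13

Balance at month 8: €500,000.0000 × (1 + 0.0125)^8 = €552,243.0506…
After €245,000.00 payment: €552,243.0506… − €245,000.00 = €307,243.0506…
Balance at month 10: €307,243.0506… × (1 + 0.0125)^2 = €314,972.1336…
Penalty: 10 × 0.75% × €500,000.00 = €37,500.00
Final settlement = outstanding balance + penalty = €314,972.1336… + €37,500.00 = €352,472.13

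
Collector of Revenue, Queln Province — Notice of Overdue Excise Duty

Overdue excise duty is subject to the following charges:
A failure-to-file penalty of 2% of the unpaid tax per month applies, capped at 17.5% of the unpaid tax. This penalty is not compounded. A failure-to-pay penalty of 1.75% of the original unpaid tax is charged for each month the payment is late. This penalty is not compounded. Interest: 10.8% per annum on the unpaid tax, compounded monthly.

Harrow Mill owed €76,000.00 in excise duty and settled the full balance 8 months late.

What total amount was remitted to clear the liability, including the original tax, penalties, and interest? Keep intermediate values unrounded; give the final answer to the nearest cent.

€104,447.51

Failure-to-file: 8 × 2% × €76,000.00 = €12,160.00 (under the 17.5% cap)
Failure-to-pay penalty: 8 × 1.75% × €76,000.00 = €10,640.00
Interest (10.8%/yr ÷ 12 = 0.9%/month): €76,000.00 × ((1 + 0.009)^8 − 1) = €5,647.5058…
Total = €76,000.00 + €22,800.0000 + €5,647.5058… = €104,447.51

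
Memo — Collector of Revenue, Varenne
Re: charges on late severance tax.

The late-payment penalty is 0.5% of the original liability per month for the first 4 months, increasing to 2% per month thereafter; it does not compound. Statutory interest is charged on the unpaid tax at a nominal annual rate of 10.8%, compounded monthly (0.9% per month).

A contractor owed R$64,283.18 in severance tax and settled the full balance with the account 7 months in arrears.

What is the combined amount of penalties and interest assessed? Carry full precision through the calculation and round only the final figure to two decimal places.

Penalty, months 1–4: 4 × 0.5% × R$64,283.18 = R$1,285.66…
Penalty, months 5–7: 3 × 2% × R$64,283.18 = R$3,856.99…
Interest: R$64,283.18 × ((1 + 0.009)^7 − 1) = R$64,283.18 × 0.0647267… = R$4,160.8411…
Penalties + interest = R$5,142.6544 + R$4,160.8411… = R$9,303.50

R$9,303.50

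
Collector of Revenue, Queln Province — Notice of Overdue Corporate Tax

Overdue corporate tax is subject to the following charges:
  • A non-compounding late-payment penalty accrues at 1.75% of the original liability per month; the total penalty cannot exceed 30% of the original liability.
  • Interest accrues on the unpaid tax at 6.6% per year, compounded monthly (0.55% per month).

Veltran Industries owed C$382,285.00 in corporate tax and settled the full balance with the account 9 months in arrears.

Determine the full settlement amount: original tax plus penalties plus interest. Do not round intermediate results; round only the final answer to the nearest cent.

Penalty: 9 × 1.75% × C$382,285.00 = C$60,209.89… (below the 30% cap of C$114,685.50)
Interest: C$382,285.00 × ((1 + 0.0055)^9 − 1) = C$382,285.00 × 0.0506031… = C$19,344.8028…
Total = C$382,285.00 + C$60,209.8875 + C$19,344.8028… = C$461,839.69

C$461,839.69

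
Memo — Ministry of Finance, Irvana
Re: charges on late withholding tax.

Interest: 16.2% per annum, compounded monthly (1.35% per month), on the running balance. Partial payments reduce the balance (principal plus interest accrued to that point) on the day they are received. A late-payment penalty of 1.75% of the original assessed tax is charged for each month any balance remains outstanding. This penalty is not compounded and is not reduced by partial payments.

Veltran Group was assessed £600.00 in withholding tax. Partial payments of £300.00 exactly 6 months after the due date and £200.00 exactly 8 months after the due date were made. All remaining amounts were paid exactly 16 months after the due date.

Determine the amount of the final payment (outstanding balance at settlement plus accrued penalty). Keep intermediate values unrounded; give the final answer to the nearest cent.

Balance at month 6: £600.0000 × (1 + 0.0135)^6 = £650.2701…
After £300.00 payment: £650.2701… − £300.00 = £350.2701…
Balance at month 8: £350.2701… × (1 + 0.0135)^2 = £359.7912…
After £200.00 payment: £359.7912… − £200.00 = £159.7912…
Balance at month 16: £159.7912… × (1 + 0.0135)^8 = £177.8865…
Penalty: 16 × 1.75% × £600.00 = £168.00
Final settlement = outstanding balance + penalty = £177.8865… + £168.00 = £345.89

£345.89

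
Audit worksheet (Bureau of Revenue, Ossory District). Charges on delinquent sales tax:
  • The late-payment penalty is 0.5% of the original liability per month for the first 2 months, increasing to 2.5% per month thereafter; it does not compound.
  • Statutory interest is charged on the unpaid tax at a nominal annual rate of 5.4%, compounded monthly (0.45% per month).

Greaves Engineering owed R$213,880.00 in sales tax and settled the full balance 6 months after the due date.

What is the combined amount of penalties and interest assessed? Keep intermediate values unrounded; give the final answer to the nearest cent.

Penalty, months 1–2: 2 × 0.5% × R$213,880.00 = R$2,138.80
Penalty, months 3–6: 4 × 2.5% × R$213,880.00 = R$21,388.00
Interest: R$213,880.00 × ((1 + 0.0045)^6 − 1) = R$213,880.00 × 0.0273056… = R$5,840.1172…
Penalties + interest = R$23,526.8000 + R$5,840.1172… = R$29,366.92

R$29,366.92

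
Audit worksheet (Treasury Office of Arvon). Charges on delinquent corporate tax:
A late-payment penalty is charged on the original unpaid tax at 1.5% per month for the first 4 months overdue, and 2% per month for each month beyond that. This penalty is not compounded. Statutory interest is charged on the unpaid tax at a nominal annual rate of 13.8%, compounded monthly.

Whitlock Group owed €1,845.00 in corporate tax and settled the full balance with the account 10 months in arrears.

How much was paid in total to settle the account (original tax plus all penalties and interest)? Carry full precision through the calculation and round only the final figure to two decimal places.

Penalty, months 1–4: 4 × 1.5% × €1,845.00 = €110.70
Penalty, months 5–10: 6 × 2% × €1,845.00 = €221.40
Interest (13.8%/yr ÷ 12 = 1.15%/month): €1,845.00 × ((1 + 0.0115)^10 − 1) = €223.4986…
Total = €1,845.00 + €332.1000 + €223.4986… = €2,400.60

€2,400.60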